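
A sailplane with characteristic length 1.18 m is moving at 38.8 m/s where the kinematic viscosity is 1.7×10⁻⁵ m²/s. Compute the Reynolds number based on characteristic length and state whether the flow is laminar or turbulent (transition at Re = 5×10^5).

Re = v·c/ν = 38.8 × 1.18 / (1.7×10⁻⁵) = 2.69×10^6
Since 2.69×10^6 > 5×10^5, the flow is turbulent.

Re = 2.69×10^6 (turbulent)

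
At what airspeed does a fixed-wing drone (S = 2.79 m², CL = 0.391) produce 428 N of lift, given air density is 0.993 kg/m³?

v = 28.1 m/s

L = ½ρv²S·CL ⇒ v = √(2L/(ρ·S·CL))
v = √(2 × 428 / (0.993 × 2.79 × 0.391)) = √790.2 = 28.1 m/s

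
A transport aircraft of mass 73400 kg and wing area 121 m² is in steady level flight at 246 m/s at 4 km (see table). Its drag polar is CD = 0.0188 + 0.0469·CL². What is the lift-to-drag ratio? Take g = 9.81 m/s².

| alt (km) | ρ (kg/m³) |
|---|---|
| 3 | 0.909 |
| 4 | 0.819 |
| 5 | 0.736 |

L/D = 11.2

At 4 km, from the table: ρ = 0.819 kg/m³.
Weight W = mg = 73400 × 9.81 = 7.2005×10^5 N; in level flight L = W.
q = ½ρv² = ½ × 0.819 × 246² = 24780 Pa.
Required CL = L/(qS) = 7.2005×10^5/(24780·121) = 0.2401.
CD = 0.0188 + 0.0469 × 0.2401² = 0.0215.
L/D = CL/CD = 0.2401 / 0.0215 = 11.2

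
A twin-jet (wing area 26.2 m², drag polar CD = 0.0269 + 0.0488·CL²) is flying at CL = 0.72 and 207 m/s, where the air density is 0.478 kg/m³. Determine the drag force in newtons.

CD = 0.0269 + 0.0488 × 0.72² = 0.0522
D = ½ρv²S·CD = ½ × 0.478 × 207² × 26.2 × 0.0522 = 14000 N

D = 14000 N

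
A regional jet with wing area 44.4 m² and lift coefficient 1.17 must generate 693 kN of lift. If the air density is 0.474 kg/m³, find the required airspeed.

L = ½ρv²S·CL ⇒ v = √(2L/(ρ·S·CL))
v = √(2 × 6.93×10^5 / (0.474 × 44.4 × 1.17)) = √56290 = 237 m/s

v = 237 m/s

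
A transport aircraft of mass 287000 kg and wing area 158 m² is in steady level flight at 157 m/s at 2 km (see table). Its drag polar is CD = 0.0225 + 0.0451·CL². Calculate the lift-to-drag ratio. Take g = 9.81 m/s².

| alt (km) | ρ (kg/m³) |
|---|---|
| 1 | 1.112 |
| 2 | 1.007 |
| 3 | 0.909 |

At 2 km, from the table: ρ = 1.007 kg/m³.
Weight W = mg = 287000 × 9.81 = 2.8155×10^6 N; in level flight L = W.
q = ½ρv² = ½ × 1.007 × 157² = 12410 Pa.
CL = W/(q·S) = 2.8155×10^6 / (12410 × 158) = 1.436.
CD = 0.0225 + 0.0451 × 1.436² = 0.1155.
L/D = CL/CD = 1.436 / 0.1155 = 12.4

L/D = 12.4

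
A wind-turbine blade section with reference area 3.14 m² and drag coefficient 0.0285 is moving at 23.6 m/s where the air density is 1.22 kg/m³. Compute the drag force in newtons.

D = 30.4 N

Dynamic pressure q = ½ρv² = ½ × 1.22 × 23.6² = 339.7 Pa.
D = q·S·CD = 339.7 × 3.14 × 0.0285 = 30.4 N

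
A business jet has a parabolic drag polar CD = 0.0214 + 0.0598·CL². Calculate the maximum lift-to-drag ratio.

(L/D)max = 14

For CD = CD0 + K·CL², (L/D)max occurs at CL* = √(CD0/K) and equals 1/(2√(K·CD0)).
(L/D)max = 1/(2√(0.0598 × 0.0214)) = 1/(2 × 0.03577) = 14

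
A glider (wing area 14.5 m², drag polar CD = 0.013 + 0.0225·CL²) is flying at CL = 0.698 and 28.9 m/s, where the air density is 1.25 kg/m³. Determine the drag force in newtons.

D = 181 N

CD = 0.013 + 0.0225 × 0.698² = 0.02396
D = ½ρv²S·CD = ½ × 1.25 × 28.9² × 14.5 × 0.02396 = 181 N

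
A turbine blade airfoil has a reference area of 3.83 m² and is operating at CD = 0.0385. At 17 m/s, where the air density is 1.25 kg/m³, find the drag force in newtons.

D = ½ρv²S·CD = ½ × 1.25 × 17² × 3.83 × 0.0385 = 26.6 N

D = 26.6 N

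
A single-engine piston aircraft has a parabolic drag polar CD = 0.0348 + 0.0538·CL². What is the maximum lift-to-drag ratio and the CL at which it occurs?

(L/D)max = 11.6, at CL = 0.804

For CD = CD0 + K·CL², (L/D)max occurs at CL* = √(CD0/K) and equals 1/(2√(K·CD0)).
(L/D)max = 1/(2√(0.0538 × 0.0348)) = 1/(2 × 0.04327) = 11.6
CL* = √(0.0348/0.0538) = 0.804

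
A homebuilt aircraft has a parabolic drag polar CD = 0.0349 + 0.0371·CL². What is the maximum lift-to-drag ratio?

For CD = CD0 + K·CL², (L/D)max occurs at CL* = √(CD0/K) and equals 1/(2√(K·CD0)).
(L/D)max = 1/(2√(0.0371 × 0.0349)) = 1/(2 × 0.03598) = 13.9

(L/D)max = 13.9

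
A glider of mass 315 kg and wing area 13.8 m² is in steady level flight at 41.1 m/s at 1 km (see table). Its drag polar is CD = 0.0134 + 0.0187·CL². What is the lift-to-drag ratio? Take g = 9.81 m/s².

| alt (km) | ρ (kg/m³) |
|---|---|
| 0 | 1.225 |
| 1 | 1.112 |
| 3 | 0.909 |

L/D = 16.5

At 1 km, from the table: ρ = 1.112 kg/m³.
Weight W = mg = 315 × 9.81 = 3090.2 N; in level flight L = W.
Dynamic pressure q = 0.5 × 1.112 × 41.1² = 939.2 Pa.
CL = W/(q·S) = 3090.2 / (939.2 × 13.8) = 0.2384.
CD = 0.0134 + 0.0187 × 0.2384² = 0.01446.
L/D = CL/CD = 0.2384 / 0.01446 = 16.5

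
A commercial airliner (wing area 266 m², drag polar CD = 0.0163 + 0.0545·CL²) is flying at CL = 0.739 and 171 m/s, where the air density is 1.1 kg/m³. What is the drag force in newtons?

D = 1.97×10^5 N

CD = 0.0163 + 0.0545 × 0.739² = 0.04606
D = ½ρv²S·CD = ½ × 1.1 × 171² × 266 × 0.04606 = 1.97×10^5 N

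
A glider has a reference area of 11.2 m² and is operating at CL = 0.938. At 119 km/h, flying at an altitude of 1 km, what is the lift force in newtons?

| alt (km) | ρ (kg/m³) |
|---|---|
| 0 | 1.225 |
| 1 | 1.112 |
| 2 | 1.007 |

L = 6380 N

At 1 km, from the table: ρ = 1.112 kg/m³.
Convert speed: v = 119 km/h ÷ 3.6 = 33.06 m/s.
Dynamic pressure q = ½ρv² = ½ × 1.112 × 33.06² = 607.5 Pa.
L = q·S·CL = 607.5 × 11.2 × 0.938 = 6380 N ≈ 6.38 kN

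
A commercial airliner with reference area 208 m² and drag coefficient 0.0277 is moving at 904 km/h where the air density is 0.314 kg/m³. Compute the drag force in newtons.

D = 57000 N

Convert speed: v = 904 km/h ÷ 3.6 = 251.1 m/s.
D = ½ρv²S·CD = ½ × 0.314 × 251.1² × 208 × 0.0277 = 57000 N ≈ 57 kN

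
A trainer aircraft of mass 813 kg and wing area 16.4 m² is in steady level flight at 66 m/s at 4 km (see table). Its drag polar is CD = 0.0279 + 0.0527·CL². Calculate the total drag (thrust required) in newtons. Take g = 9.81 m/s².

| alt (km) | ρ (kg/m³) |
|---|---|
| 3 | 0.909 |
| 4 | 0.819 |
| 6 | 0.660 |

At 4 km, from the table: ρ = 0.819 kg/m³.
In steady level flight, lift balances weight: W = mg = 813 × 9.81 = 7975.5 N.
Dynamic pressure q = 0.5 × 0.819 × 66² = 1784 Pa.
CL = W/(q·S) = 7975.5 / (1784 × 16.4) = 0.2726.
CD = 0.0279 + 0.0527 × 0.2726² = 0.03182.
D = q·S·CD = 1784 × 16.4 × 0.03182 = 930.8 N

D = 931 N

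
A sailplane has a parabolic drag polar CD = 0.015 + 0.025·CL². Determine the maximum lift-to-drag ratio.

(L/D)max = 25.8

For CD = CD0 + K·CL², (L/D)max occurs at CL* = √(CD0/K) and equals 1/(2√(K·CD0)).
(L/D)max = 1/(2√(0.025 × 0.015)) = 1/(2 × 0.01936) = 25.8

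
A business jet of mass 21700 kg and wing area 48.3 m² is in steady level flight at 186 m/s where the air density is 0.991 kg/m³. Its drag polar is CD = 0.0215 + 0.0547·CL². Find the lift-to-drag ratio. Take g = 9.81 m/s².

L/D = 10.2

In steady level flight, lift balances weight: W = mg = 21700 × 9.81 = 2.1288×10^5 N.
Dynamic pressure q = 0.5 × 0.991 × 186² = 17140 Pa.
Required CL = L/(qS) = 2.1288×10^5/(17140·48.3) = 0.2571.
CD = 0.0215 + 0.0547 × 0.2571² = 0.02512.
L/D = CL/CD = 0.2571 / 0.02512 = 10.2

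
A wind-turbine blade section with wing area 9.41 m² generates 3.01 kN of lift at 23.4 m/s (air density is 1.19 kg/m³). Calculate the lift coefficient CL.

CL = 0.982

From L = ½ρv²S·CL, rearranging gives CL = 2L/(ρv²S).
CL = 2 × 3010 / (1.19 × 23.4² × 9.41) = 0.982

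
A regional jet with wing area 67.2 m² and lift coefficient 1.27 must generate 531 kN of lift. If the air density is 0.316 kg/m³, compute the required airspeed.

v = 198 m/s

L = ½ρv²S·CL ⇒ v = √(2L/(ρ·S·CL))
v = √(2 × 5.31×10^5 / (0.316 × 67.2 × 1.27)) = √39380 = 198 m/s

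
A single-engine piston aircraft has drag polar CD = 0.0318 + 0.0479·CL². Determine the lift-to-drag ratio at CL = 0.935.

L/D = 12.7

CD = 0.0318 + 0.0479 × 0.935² = 0.07368
L/D = CL/CD = 0.935 / 0.07368 = 12.7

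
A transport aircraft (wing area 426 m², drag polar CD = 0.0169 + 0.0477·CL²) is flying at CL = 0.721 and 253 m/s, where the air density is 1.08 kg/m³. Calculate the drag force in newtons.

D = 6.14×10^5 N

CD = 0.0169 + 0.0477 × 0.721² = 0.0417
D = ½ρv²S·CD = ½ × 1.08 × 253² × 426 × 0.0417 = 6.14×10^5 N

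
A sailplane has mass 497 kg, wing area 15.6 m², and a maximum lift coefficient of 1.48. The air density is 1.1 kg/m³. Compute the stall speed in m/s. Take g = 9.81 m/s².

V_stall = 19.6 m/s

Stall occurs when L = W at CL,max. W = mg = 497 × 9.81 = 4876 N.
V_stall = √(2W/(ρ·S·CL,max)) = √(2 × 4876 / (1.1 × 15.6 × 1.48))
V_stall = √384 = 19.6 m/s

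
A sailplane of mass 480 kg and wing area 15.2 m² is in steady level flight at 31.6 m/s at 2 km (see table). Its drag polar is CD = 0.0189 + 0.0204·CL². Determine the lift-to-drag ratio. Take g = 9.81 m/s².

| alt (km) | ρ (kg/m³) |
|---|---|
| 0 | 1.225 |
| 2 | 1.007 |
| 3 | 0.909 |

L/D = 23.1

At 2 km, from the table: ρ = 1.007 kg/m³.
Level flight ⇒ L = W = m·g = 480 × 9.81 = 4708.8 N.
q = ½ρv² = ½ × 1.007 × 31.6² = 502.8 Pa.
Required CL = L/(qS) = 4708.8/(502.8·15.2) = 0.6162.
CD = 0.0189 + 0.0204 × 0.6162² = 0.02664.
L/D = CL/CD = 0.6162 / 0.02664 = 23.1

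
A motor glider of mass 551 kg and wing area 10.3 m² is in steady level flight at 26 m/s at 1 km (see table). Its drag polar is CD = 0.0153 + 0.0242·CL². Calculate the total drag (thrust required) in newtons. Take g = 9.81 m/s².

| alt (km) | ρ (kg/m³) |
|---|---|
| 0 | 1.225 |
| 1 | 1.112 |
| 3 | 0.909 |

At 1 km, from the table: ρ = 1.112 kg/m³.
Level flight ⇒ L = W = m·g = 551 × 9.81 = 5405.3 N.
q = ½ρv² = ½ × 1.112 × 26² = 375.9 Pa.
CL = 2W/(ρv²S) = 2×5405.3/(1.112×26²×10.3) = 1.396.
CD = 0.0153 + 0.0242 × 1.396² = 0.06248.
D = q·S·CD = 375.9 × 10.3 × 0.06248 = 241.9 N

D = 242 N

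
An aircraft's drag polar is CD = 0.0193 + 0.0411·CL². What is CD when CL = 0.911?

CD = 0.0193 + 0.0411 × 0.911² = 0.0193 + 0.03411 = 0.0534

CD = 0.0534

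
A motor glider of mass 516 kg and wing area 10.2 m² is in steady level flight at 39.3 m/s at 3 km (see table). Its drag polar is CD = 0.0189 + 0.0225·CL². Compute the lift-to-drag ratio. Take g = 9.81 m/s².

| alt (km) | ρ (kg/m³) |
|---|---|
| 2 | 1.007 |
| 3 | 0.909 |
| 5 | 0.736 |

L/D = 23.5

At 3 km, from the table: ρ = 0.909 kg/m³.
Level flight ⇒ L = W = m·g = 516 × 9.81 = 5062 N.
Dynamic pressure q = 0.5 × 0.909 × 39.3² = 702 Pa.
Required CL = L/(qS) = 5062/(702·10.2) = 0.707.
CD = 0.0189 + 0.0225 × 0.707² = 0.03015.
L/D = CL/CD = 0.707 / 0.03015 = 23.5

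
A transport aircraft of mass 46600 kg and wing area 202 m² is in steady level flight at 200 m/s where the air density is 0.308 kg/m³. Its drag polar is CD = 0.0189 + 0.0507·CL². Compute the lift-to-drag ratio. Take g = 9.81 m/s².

L/D = 14.3

In steady level flight, lift balances weight: W = mg = 46600 × 9.81 = 4.5715×10^5 N.
q = ½ρv² = ½ × 0.308 × 200² = 6160 Pa.
CL = 2W/(ρv²S) = 2×4.5715×10^5/(0.308×200²×202) = 0.3674.
CD = 0.0189 + 0.0507 × 0.3674² = 0.02574.
L/D = CL/CD = 0.3674 / 0.02574 = 14.3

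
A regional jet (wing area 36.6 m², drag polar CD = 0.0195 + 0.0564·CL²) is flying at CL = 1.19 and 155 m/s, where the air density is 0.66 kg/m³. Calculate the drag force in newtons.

CD = 0.0195 + 0.0564 × 1.19² = 0.09937
D = ½ρv²S·CD = ½ × 0.66 × 155² × 36.6 × 0.09937 = 28800 N

D = 28800 N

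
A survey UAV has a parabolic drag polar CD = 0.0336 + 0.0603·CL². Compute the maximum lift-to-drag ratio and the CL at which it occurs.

(L/D)max = 11.1, at CL = 0.746

For CD = CD0 + K·CL², (L/D)max occurs at CL* = √(CD0/K) and equals 1/(2√(K·CD0)).
(L/D)max = 1/(2√(0.0603 × 0.0336)) = 1/(2 × 0.04501) = 11.1
CL* = √(0.0336/0.0603) = 0.746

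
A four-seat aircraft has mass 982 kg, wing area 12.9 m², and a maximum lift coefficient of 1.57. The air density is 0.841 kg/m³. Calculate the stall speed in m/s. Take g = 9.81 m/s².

At stall, lift equals weight: L = W = m·g = 982 × 9.81 = 9633 N.
V_stall = √(2W/(ρ·S·CL,max)) = √(2 × 9633 / (0.841 × 12.9 × 1.57))
V_stall = √1131 = 33.6 m/s

V_stall = 33.6 m/s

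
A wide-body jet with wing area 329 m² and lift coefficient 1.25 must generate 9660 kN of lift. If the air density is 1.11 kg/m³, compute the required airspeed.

L = ½ρv²S·CL ⇒ v = √(2L/(ρ·S·CL))
v = √(2 × 9.66×10^6 / (1.11 × 329 × 1.25)) = √42320 = 206 m/s

v = 206 m/s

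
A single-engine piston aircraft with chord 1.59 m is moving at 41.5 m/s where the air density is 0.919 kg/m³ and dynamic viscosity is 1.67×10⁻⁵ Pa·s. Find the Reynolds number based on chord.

Re = 3.63×10^6

Re = ρ·v·c/μ = 0.919 × 41.5 × 1.59 / (1.67×10⁻⁵) = 3.63×10^6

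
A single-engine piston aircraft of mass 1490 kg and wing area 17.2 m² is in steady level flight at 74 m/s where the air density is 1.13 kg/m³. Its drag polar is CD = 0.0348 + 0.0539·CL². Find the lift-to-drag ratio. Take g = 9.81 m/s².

L/D = 7.07

In steady level flight, lift balances weight: W = mg = 1490 × 9.81 = 14617 N.
q = ½ρv² = ½ × 1.13 × 74² = 3094 Pa.
CL = 2W/(ρv²S) = 2×14617/(1.13×74²×17.2) = 0.2747.
CD = 0.0348 + 0.0539 × 0.2747² = 0.03887.
L/D = CL/CD = 0.2747 / 0.03887 = 7.07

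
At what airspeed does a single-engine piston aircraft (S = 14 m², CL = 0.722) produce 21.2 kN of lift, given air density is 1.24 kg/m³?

v = 58.2 m/s

L = ½ρv²S·CL ⇒ v = √(2L/(ρ·S·CL))
v = √(2 × 21200 / (1.24 × 14 × 0.722)) = √3383 = 58.2 m/s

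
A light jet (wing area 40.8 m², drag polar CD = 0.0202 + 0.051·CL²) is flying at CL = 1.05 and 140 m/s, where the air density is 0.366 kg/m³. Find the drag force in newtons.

D = 11200 N

CD = 0.0202 + 0.051 × 1.05² = 0.07643
D = ½ρv²S·CD = ½ × 0.366 × 140² × 40.8 × 0.07643 = 11200 N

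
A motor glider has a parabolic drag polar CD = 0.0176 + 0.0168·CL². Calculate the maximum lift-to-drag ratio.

For CD = CD0 + K·CL², (L/D)max occurs at CL* = √(CD0/K) and equals 1/(2√(K·CD0)).
(L/D)max = 1/(2√(0.0168 × 0.0176)) = 1/(2 × 0.0172) = 29.1

(L/D)max = 29.1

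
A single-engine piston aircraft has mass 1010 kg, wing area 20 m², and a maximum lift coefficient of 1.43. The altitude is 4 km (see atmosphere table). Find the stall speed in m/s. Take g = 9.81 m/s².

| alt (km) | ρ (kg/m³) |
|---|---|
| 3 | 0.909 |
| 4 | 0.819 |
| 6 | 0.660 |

At 4 km, from the table: ρ = 0.819 kg/m³.
Stall occurs when L = W at CL,max. W = mg = 1010 × 9.81 = 9908 N.
V_stall = √(2W/(ρ·S·CL,max)) = √(2 × 9908 / (0.819 × 20 × 1.43))
V_stall = √846 = 29.1 m/s

V_stall = 29.1 m/s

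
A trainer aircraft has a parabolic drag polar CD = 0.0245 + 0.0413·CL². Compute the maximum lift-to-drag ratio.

For CD = CD0 + K·CL², (L/D)max occurs at CL* = √(CD0/K) and equals 1/(2√(K·CD0)).
(L/D)max = 1/(2√(0.0413 × 0.0245)) = 1/(2 × 0.03181) = 15.7

(L/D)max = 15.7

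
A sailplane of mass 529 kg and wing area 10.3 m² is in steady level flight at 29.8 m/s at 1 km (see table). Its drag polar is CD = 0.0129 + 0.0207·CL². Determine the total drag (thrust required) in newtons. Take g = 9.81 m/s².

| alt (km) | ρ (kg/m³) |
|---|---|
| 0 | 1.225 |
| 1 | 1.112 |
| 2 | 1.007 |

D = 175 N

At 1 km, from the table: ρ = 1.112 kg/m³.
In steady level flight, lift balances weight: W = mg = 529 × 9.81 = 5189.5 N.
q = ½ρv² = ½ × 1.112 × 29.8² = 493.8 Pa.
Required CL = L/(qS) = 5189.5/(493.8·10.3) = 1.02.
CD = 0.0129 + 0.0207 × 1.02² = 0.03445.
D = q·S·CD = 493.8 × 10.3 × 0.03445 = 175.2 N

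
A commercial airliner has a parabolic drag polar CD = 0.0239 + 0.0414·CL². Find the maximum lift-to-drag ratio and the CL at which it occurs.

(L/D)max = 15.9, at CL = 0.76

For CD = CD0 + K·CL², (L/D)max occurs at CL* = √(CD0/K) and equals 1/(2√(K·CD0)).
(L/D)max = 1/(2√(0.0414 × 0.0239)) = 1/(2 × 0.03146) = 15.9
CL* = √(0.0239/0.0414) = 0.76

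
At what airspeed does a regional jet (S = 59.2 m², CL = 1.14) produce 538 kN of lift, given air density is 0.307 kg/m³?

v = 228 m/s

L = ½ρv²S·CL ⇒ v = √(2L/(ρ·S·CL))
v = √(2 × 5.38×10^5 / (0.307 × 59.2 × 1.14)) = √51930 = 228 m/s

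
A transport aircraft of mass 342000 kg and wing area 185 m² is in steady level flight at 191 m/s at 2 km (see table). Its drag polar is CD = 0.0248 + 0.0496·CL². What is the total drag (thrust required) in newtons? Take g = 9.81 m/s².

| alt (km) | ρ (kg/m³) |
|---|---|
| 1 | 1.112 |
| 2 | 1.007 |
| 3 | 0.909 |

D = 2.49×10^5 N

At 2 km, from the table: ρ = 1.007 kg/m³.
In steady level flight, lift balances weight: W = mg = 342000 × 9.81 = 3.355×10^6 N.
q = ½ρv² = ½ × 1.007 × 191² = 18370 Pa.
CL = 2W/(ρv²S) = 2×3.355×10^6/(1.007×191²×185) = 0.9873.
CD = 0.0248 + 0.0496 × 0.9873² = 0.07315.
D = q·S·CD = 18370 × 185 × 0.07315 = 2.486×10^5 N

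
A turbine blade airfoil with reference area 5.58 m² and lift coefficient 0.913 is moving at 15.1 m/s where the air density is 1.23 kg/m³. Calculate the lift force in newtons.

L = ½ρv²S·CL = ½ × 1.23 × 15.1² × 5.58 × 0.913 = 714 N

L = 714 N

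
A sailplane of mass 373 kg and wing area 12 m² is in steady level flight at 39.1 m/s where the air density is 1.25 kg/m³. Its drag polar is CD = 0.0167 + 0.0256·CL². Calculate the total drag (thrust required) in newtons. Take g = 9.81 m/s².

D = 221 N

In steady level flight, lift balances weight: W = mg = 373 × 9.81 = 3659.1 N.
Dynamic pressure q = 0.5 × 1.25 × 39.1² = 955.5 Pa.
CL = W/(q·S) = 3659.1 / (955.5 × 12) = 0.3191.
CD = 0.0167 + 0.0256 × 0.3191² = 0.01931.
D = q·S·CD = 955.5 × 12 × 0.01931 = 221.4 N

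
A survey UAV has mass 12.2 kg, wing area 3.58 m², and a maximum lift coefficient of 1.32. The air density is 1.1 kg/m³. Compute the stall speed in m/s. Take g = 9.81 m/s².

Weight W = mg = 12.2 × 9.81 = 119.7 N.
V_stall = √(2W/(ρ·S·CL,max)) = √(2 × 119.7 / (1.1 × 3.58 × 1.32))
V_stall = √46.05 = 6.79 m/s

V_stall = 6.79 m/s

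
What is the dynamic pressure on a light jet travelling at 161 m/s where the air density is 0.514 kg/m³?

q = ½ρv² = ½ × 0.514 × 161² = 6660 Pa

q = 6660 Pa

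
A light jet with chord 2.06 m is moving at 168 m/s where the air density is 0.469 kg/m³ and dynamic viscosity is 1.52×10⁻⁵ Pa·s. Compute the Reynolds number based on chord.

Re = ρ·v·c/μ = 0.469 × 168 × 2.06 / (1.52×10⁻⁵) = 1.07×10^7

Re = 1.07×10^7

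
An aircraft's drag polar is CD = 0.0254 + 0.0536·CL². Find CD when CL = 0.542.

CD = 0.0411

CD = 0.0254 + 0.0536 × 0.542² = 0.0254 + 0.01575 = 0.0411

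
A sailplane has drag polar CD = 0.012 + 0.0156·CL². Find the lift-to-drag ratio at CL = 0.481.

L/D = 30.8

CD = 0.012 + 0.0156 × 0.481² = 0.01561
L/D = CL/CD = 0.481 / 0.01561 = 30.8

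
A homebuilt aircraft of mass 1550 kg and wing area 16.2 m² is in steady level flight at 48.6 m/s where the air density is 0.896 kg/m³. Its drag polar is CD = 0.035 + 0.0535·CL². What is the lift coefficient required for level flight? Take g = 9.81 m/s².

CL = 0.887

In steady level flight, lift balances weight: W = mg = 1550 × 9.81 = 15206 N.
Dynamic pressure q = 0.5 × 0.896 × 48.6² = 1058 Pa.
Required CL = L/(qS) = 15206/(1058·16.2) = 0.887.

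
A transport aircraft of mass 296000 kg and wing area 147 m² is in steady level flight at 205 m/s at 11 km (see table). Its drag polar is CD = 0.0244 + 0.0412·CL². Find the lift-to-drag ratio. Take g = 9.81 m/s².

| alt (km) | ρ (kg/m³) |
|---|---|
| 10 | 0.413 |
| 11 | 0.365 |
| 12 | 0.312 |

L/D = 8.65

At 11 km, from the table: ρ = 0.365 kg/m³.
In steady level flight, lift balances weight: W = mg = 296000 × 9.81 = 2.9038×10^6 N.
q = ½ρv² = ½ × 0.365 × 205² = 7670 Pa.
CL = 2W/(ρv²S) = 2×2.9038×10^6/(0.365×205²×147) = 2.576.
CD = 0.0244 + 0.0412 × 2.576² = 0.2977.
L/D = CL/CD = 2.576 / 0.2977 = 8.65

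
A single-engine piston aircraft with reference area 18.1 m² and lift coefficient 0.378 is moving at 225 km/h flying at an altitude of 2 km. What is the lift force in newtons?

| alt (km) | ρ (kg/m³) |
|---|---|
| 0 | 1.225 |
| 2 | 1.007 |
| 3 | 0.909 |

L = 13500 N

At 2 km, from the table: ρ = 1.007 kg/m³.
Convert speed: v = 225 km/h ÷ 3.6 = 62.5 m/s.
L = ½ρv²S·CL = ½ × 1.007 × 62.5² × 18.1 × 0.378 = 13500 N ≈ 13.5 kN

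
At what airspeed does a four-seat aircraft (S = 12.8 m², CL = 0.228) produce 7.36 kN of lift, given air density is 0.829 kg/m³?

L = ½ρv²S·CL ⇒ v = √(2L/(ρ·S·CL))
v = √(2 × 7360 / (0.829 × 12.8 × 0.228)) = √6084 = 78 m/s

v = 78 m/s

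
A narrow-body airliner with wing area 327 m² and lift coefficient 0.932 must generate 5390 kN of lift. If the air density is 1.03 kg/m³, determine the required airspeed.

L = ½ρv²S·CL ⇒ v = √(2L/(ρ·S·CL))
v = √(2 × 5.39×10^6 / (1.03 × 327 × 0.932)) = √34340 = 185 m/s

v = 185 m/s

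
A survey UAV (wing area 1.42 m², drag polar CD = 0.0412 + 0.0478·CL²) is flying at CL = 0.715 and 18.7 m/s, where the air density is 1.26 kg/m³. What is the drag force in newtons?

CD = 0.0412 + 0.0478 × 0.715² = 0.06564
D = ½ρv²S·CD = ½ × 1.26 × 18.7² × 1.42 × 0.06564 = 20.5 N

D = 20.5 N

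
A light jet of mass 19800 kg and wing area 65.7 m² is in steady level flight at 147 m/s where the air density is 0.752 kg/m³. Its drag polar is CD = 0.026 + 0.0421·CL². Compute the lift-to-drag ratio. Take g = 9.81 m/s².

Weight W = mg = 19800 × 9.81 = 1.9424×10^5 N; in level flight L = W.
q = ½ρv² = ½ × 0.752 × 147² = 8125 Pa.
CL = 2W/(ρv²S) = 2×1.9424×10^5/(0.752×147²×65.7) = 0.3639.
CD = 0.026 + 0.0421 × 0.3639² = 0.03157.
L/D = CL/CD = 0.3639 / 0.03157 = 11.5

L/D = 11.5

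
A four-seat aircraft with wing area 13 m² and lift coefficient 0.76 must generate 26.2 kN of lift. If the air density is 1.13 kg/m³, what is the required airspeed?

v = 68.5 m/s

L = ½ρv²S·CL ⇒ v = √(2L/(ρ·S·CL))
v = √(2 × 26200 / (1.13 × 13 × 0.76)) = √4693 = 68.5 m/s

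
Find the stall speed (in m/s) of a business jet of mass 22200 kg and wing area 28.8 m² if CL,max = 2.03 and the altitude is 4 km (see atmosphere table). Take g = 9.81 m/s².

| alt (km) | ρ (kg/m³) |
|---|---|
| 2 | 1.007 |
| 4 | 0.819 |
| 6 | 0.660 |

At 4 km, from the table: ρ = 0.819 kg/m³.
Stall occurs when L = W at CL,max. W = mg = 22200 × 9.81 = 2.178×10^5 N.
From L = ½ρV²S·CL,max = W: V_stall = √(2W/(ρSCL,max)) = √(2·2.178×10^5/(0.819·28.8·2.03))
V_stall = √9097 = 95.4 m/s

V_stall = 95.4 m/s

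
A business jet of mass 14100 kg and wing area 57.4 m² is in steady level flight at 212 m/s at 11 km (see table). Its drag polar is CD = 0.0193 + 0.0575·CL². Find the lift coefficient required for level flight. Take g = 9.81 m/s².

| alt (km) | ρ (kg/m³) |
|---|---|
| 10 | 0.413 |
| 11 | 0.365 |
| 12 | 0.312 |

At 11 km, from the table: ρ = 0.365 kg/m³.
In steady level flight, lift balances weight: W = mg = 14100 × 9.81 = 1.3832×10^5 N.
q = ½ρv² = ½ × 0.365 × 212² = 8202 Pa.
CL = W/(q·S) = 1.3832×10^5 / (8202 × 57.4) = 0.2938.

CL = 0.294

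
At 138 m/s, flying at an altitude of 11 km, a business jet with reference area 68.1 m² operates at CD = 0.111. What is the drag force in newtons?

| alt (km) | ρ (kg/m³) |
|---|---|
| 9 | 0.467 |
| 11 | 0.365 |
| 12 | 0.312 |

At 11 km, from the table: ρ = 0.365 kg/m³.
Dynamic pressure q = ½ρv² = ½ × 0.365 × 138² = 3476 Pa.
D = q·S·CD = 3476 × 68.1 × 0.111 = 26300 N ≈ 26.3 kN

D = 26300 N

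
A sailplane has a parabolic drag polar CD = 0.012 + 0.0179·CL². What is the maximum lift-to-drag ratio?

For CD = CD0 + K·CL², (L/D)max occurs at CL* = √(CD0/K) and equals 1/(2√(K·CD0)).
(L/D)max = 1/(2√(0.0179 × 0.012)) = 1/(2 × 0.01466) = 34.1

(L/D)max = 34.1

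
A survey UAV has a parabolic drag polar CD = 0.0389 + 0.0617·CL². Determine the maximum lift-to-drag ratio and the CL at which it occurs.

For CD = CD0 + K·CL², (L/D)max occurs at CL* = √(CD0/K) and equals 1/(2√(K·CD0)).
(L/D)max = 1/(2√(0.0617 × 0.0389)) = 1/(2 × 0.04899) = 10.2
CL* = √(0.0389/0.0617) = 0.794

(L/D)max = 10.2, at CL = 0.794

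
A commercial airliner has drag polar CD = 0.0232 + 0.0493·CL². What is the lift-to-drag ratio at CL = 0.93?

L/D = 14.1

CD = 0.0232 + 0.0493 × 0.93² = 0.06584
L/D = CL/CD = 0.93 / 0.06584 = 14.1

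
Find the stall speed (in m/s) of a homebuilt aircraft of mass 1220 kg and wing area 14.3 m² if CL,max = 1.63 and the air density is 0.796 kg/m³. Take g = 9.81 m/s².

At stall, lift equals weight: L = W = m·g = 1220 × 9.81 = 11970 N.
V_stall = √(2W/(ρ·S·CL,max)) = √(2 × 11970 / (0.796 × 14.3 × 1.63))
V_stall = √1290 = 35.9 m/s

V_stall = 35.9 m/s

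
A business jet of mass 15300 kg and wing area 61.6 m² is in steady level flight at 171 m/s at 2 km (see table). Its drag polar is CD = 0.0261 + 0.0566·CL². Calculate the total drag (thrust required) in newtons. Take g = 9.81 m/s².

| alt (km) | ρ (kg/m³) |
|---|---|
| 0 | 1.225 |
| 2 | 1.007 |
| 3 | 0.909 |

D = 25100 N

At 2 km, from the table: ρ = 1.007 kg/m³.
In steady level flight, lift balances weight: W = mg = 15300 × 9.81 = 1.5009×10^5 N.
Dynamic pressure q = 0.5 × 1.007 × 171² = 14720 Pa.
Required CL = L/(qS) = 1.5009×10^5/(14720·61.6) = 0.1655.
CD = 0.0261 + 0.0566 × 0.1655² = 0.02765.
D = q·S·CD = 14720 × 61.6 × 0.02765 = 25080 N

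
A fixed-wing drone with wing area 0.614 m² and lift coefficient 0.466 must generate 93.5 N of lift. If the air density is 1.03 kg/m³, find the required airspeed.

v = 25.2 m/s

L = ½ρv²S·CL ⇒ v = √(2L/(ρ·S·CL))
v = √(2 × 93.5 / (1.03 × 0.614 × 0.466)) = √634.5 = 25.2 m/s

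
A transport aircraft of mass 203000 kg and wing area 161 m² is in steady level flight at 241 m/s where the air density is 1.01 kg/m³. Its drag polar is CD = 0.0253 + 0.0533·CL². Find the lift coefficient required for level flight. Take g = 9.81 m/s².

CL = 0.422

In steady level flight, lift balances weight: W = mg = 203000 × 9.81 = 1.9914×10^6 N.
Dynamic pressure q = 0.5 × 1.01 × 241² = 29330 Pa.
CL = W/(q·S) = 1.9914×10^6 / (29330 × 161) = 0.4217.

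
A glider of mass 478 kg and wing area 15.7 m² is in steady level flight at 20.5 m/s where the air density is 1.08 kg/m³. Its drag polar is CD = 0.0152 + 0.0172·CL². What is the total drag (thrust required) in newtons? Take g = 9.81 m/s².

Level flight ⇒ L = W = m·g = 478 × 9.81 = 4689.2 N.
Dynamic pressure q = 0.5 × 1.08 × 20.5² = 226.9 Pa.
Required CL = L/(qS) = 4689.2/(226.9·15.7) = 1.316.
CD = 0.0152 + 0.0172 × 1.316² = 0.04499.
D = q·S·CD = 226.9 × 15.7 × 0.04499 = 160.3 N

D = 160 N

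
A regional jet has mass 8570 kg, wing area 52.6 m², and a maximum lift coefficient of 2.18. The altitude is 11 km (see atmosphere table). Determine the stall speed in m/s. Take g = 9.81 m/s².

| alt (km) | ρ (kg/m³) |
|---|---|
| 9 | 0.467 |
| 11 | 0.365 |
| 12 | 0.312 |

At 11 km, from the table: ρ = 0.365 kg/m³.
Stall occurs when L = W at CL,max. W = mg = 8570 × 9.81 = 84070 N.
V_stall = √(2W/(ρ·S·CL,max)) = √(2 × 84070 / (0.365 × 52.6 × 2.18))
V_stall = √4017 = 63.4 m/s

V_stall = 63.4 m/s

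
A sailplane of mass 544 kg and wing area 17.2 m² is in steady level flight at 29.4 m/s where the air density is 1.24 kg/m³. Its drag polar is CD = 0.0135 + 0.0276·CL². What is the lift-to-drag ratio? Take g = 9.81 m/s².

L/D = 25.4

In steady level flight, lift balances weight: W = mg = 544 × 9.81 = 5336.6 N.
q = ½ρv² = ½ × 1.24 × 29.4² = 535.9 Pa.
CL = 2W/(ρv²S) = 2×5336.6/(1.24×29.4²×17.2) = 0.579.
CD = 0.0135 + 0.0276 × 0.579² = 0.02275.
L/D = CL/CD = 0.579 / 0.02275 = 25.4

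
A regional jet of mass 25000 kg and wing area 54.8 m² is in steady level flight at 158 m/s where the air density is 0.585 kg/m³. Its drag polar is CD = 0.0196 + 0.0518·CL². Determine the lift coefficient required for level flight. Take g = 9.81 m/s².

CL = 0.613

In steady level flight, lift balances weight: W = mg = 25000 × 9.81 = 2.4525×10^5 N.
Dynamic pressure q = 0.5 × 0.585 × 158² = 7302 Pa.
Required CL = L/(qS) = 2.4525×10^5/(7302·54.8) = 0.6129.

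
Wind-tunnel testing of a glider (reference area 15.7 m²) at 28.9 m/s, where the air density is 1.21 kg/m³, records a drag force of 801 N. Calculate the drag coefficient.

From D = ½ρv²S·CD, rearranging gives CD = 2D/(ρv²S).
CD = 2 × 801 / (1.21 × 28.9² × 15.7) = 0.101

CD = 0.101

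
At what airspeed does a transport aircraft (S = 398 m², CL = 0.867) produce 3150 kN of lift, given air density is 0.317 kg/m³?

v = 240 m/s

L = ½ρv²S·CL ⇒ v = √(2L/(ρ·S·CL))
v = √(2 × 3.15×10^6 / (0.317 × 398 × 0.867)) = √57590 = 240 m/s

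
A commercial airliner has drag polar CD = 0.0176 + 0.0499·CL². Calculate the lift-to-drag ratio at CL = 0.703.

CD = 0.0176 + 0.0499 × 0.703² = 0.04226
L/D = CL/CD = 0.703 / 0.04226 = 16.6

L/D = 16.6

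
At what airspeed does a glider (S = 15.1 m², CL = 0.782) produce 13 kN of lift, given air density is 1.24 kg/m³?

v = 42.1 m/s

L = ½ρv²S·CL ⇒ v = √(2L/(ρ·S·CL))
v = √(2 × 13000 / (1.24 × 15.1 × 0.782)) = √1776 = 42.1 m/s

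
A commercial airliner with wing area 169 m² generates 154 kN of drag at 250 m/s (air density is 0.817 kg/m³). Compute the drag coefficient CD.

CD = 0.0357

From D = ½ρv²S·CD, rearranging gives CD = 2D/(ρv²S).
CD = 2 × 1.54×10^5 / (0.817 × 250² × 169) = 0.0357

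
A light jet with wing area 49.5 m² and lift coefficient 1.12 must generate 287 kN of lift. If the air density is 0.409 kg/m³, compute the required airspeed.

v = 159 m/s

L = ½ρv²S·CL ⇒ v = √(2L/(ρ·S·CL))
v = √(2 × 2.87×10^5 / (0.409 × 49.5 × 1.12)) = √25310 = 159 m/s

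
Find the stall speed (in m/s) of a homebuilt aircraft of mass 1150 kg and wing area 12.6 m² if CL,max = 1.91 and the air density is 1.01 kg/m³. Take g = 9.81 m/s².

Weight W = mg = 1150 × 9.81 = 11280 N.
From L = ½ρV²S·CL,max = W: V_stall = √(2W/(ρSCL,max)) = √(2·11280/(1.01·12.6·1.91))
V_stall = √928.3 = 30.5 m/s

V_stall = 30.5 m/s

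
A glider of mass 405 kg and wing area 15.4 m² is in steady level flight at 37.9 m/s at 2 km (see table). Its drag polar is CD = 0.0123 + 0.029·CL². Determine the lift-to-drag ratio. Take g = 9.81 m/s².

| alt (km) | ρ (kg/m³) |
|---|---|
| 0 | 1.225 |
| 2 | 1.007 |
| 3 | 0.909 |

At 2 km, from the table: ρ = 1.007 kg/m³.
In steady level flight, lift balances weight: W = mg = 405 × 9.81 = 3973.1 N.
Dynamic pressure q = 0.5 × 1.007 × 37.9² = 723.2 Pa.
CL = 2W/(ρv²S) = 2×3973.1/(1.007×37.9²×15.4) = 0.3567.
CD = 0.0123 + 0.029 × 0.3567² = 0.01599.
L/D = CL/CD = 0.3567 / 0.01599 = 22.3

L/D = 22.3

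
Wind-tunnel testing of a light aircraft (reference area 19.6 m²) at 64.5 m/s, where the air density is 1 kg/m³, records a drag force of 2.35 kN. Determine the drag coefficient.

CD = 0.0576

From D = ½ρv²S·CD, rearranging gives CD = 2D/(ρv²S).
CD = 2 × 2350 / (1 × 64.5² × 19.6) = 0.0576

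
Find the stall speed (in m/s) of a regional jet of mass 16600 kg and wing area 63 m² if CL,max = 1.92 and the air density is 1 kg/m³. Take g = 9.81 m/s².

At stall, lift equals weight: L = W = m·g = 16600 × 9.81 = 1.628×10^5 N.
V_stall = √(2W/(ρ·S·CL,max)) = √(2 × 1.628×10^5 / (1 × 63 × 1.92))
V_stall = √2693 = 51.9 m/s

V_stall = 51.9 m/s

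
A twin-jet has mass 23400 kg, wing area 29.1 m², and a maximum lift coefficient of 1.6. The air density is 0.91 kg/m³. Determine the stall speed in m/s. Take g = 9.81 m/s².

V_stall = 104 m/s

At stall, lift equals weight: L = W = m·g = 23400 × 9.81 = 2.296×10^5 N.
From L = ½ρV²S·CL,max = W: V_stall = √(2W/(ρSCL,max)) = √(2·2.296×10^5/(0.91·29.1·1.6))
V_stall = √10840 = 104 m/s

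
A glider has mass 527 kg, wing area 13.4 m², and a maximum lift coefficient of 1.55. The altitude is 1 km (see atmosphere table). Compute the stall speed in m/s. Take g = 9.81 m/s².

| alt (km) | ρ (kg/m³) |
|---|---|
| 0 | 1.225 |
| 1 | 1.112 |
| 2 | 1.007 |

V_stall = 21.2 m/s

At 1 km, from the table: ρ = 1.112 kg/m³.
Weight W = mg = 527 × 9.81 = 5170 N.
V_stall = √(2W/(ρ·S·CL,max)) = √(2 × 5170 / (1.112 × 13.4 × 1.55))
V_stall = √447.7 = 21.2 m/s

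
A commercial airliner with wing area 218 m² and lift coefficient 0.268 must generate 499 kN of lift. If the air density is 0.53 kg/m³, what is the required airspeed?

v = 180 m/s

L = ½ρv²S·CL ⇒ v = √(2L/(ρ·S·CL))
v = √(2 × 4.99×10^5 / (0.53 × 218 × 0.268)) = √32230 = 180 m/s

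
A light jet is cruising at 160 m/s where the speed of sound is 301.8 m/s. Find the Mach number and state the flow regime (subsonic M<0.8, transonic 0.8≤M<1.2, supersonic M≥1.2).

M = v/a = 160 / 301.8 = 0.53
M = 0.53 → subsonic.

M = 0.53 (subsonic)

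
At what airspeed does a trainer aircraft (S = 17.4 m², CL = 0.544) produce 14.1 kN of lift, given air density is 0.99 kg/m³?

v = 54.9 m/s

L = ½ρv²S·CL ⇒ v = √(2L/(ρ·S·CL))
v = √(2 × 14100 / (0.99 × 17.4 × 0.544)) = √3009 = 54.9 m/s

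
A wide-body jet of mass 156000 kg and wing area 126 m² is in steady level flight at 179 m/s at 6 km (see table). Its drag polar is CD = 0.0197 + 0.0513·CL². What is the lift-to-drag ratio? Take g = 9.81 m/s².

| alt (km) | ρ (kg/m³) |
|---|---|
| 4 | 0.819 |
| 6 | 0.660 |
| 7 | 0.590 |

L/D = 13.1

At 6 km, from the table: ρ = 0.660 kg/m³.
Level flight ⇒ L = W = m·g = 156000 × 9.81 = 1.5304×10^6 N.
q = ½ρv² = ½ × 0.66 × 179² = 10570 Pa.
CL = W/(q·S) = 1.5304×10^6 / (10570 × 126) = 1.149.
CD = 0.0197 + 0.0513 × 1.149² = 0.08739.
L/D = CL/CD = 1.149 / 0.08739 = 13.1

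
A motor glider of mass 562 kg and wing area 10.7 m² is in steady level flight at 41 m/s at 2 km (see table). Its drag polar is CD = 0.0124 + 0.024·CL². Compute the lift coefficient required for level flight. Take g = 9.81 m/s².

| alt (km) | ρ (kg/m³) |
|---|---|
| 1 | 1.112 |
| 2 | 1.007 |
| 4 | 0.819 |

CL = 0.609

At 2 km, from the table: ρ = 1.007 kg/m³.
In steady level flight, lift balances weight: W = mg = 562 × 9.81 = 5513.2 N.
q = ½ρv² = ½ × 1.007 × 41² = 846.4 Pa.
CL = W/(q·S) = 5513.2 / (846.4 × 10.7) = 0.6088.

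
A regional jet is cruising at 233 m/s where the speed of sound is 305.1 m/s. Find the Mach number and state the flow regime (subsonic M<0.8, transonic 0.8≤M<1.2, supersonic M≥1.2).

M = v/a = 233 / 305.1 = 0.764
M = 0.764 → subsonic.

M = 0.764 (subsonic)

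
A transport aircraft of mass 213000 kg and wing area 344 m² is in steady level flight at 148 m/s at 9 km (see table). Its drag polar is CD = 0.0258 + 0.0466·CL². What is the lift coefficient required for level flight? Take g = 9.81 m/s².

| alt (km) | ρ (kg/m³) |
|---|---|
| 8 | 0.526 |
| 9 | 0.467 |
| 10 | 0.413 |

CL = 1.19

At 9 km, from the table: ρ = 0.467 kg/m³.
Level flight ⇒ L = W = m·g = 213000 × 9.81 = 2.0895×10^6 N.
Dynamic pressure q = 0.5 × 0.467 × 148² = 5115 Pa.
Required CL = L/(qS) = 2.0895×10^6/(5115·344) = 1.188.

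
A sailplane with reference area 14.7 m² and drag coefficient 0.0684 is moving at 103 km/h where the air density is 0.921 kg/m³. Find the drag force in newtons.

D = 379 N

Convert speed: v = 103 km/h ÷ 3.6 = 28.61 m/s.
Dynamic pressure q = ½ρv² = ½ × 0.921 × 28.61² = 377 Pa.
D = q·S·CD = 377 × 14.7 × 0.0684 = 379 N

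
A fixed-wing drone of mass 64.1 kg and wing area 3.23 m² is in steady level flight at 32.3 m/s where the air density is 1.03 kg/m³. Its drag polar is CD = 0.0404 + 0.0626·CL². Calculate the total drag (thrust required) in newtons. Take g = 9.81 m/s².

In steady level flight, lift balances weight: W = mg = 64.1 × 9.81 = 628.82 N.
q = ½ρv² = ½ × 1.03 × 32.3² = 537.3 Pa.
Required CL = L/(qS) = 628.82/(537.3·3.23) = 0.3623.
CD = 0.0404 + 0.0626 × 0.3623² = 0.04862.
D = q·S·CD = 537.3 × 3.23 × 0.04862 = 84.38 N

D = 84.4 N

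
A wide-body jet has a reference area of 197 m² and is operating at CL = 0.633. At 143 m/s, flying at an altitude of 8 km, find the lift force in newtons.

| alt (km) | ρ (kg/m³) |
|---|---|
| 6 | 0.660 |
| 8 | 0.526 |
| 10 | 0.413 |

L = 6.71×10^5 N

At 8 km, from the table: ρ = 0.526 kg/m³.
Dynamic pressure q = ½ρv² = ½ × 0.526 × 143² = 5378 Pa.
L = q·S·CL = 5378 × 197 × 0.633 = 6.71×10^5 N ≈ 671 kN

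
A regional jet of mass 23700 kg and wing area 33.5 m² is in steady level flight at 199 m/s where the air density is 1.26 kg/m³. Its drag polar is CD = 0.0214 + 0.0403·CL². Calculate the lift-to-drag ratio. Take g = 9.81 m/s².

In steady level flight, lift balances weight: W = mg = 23700 × 9.81 = 2.325×10^5 N.
Dynamic pressure q = 0.5 × 1.26 × 199² = 24950 Pa.
CL = W/(q·S) = 2.325×10^5 / (24950 × 33.5) = 0.2782.
CD = 0.0214 + 0.0403 × 0.2782² = 0.02452.
L/D = CL/CD = 0.2782 / 0.02452 = 11.3

L/D = 11.3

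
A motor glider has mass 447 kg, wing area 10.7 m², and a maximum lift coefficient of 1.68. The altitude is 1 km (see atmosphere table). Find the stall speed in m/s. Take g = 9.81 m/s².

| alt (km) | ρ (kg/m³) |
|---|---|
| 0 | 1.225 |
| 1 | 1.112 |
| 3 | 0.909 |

At 1 km, from the table: ρ = 1.112 kg/m³.
Stall occurs when L = W at CL,max. W = mg = 447 × 9.81 = 4385 N.
V_stall = √(2W/(ρ·S·CL,max)) = √(2 × 4385 / (1.112 × 10.7 × 1.68))
V_stall = √438.7 = 20.9 m/s

V_stall = 20.9 m/s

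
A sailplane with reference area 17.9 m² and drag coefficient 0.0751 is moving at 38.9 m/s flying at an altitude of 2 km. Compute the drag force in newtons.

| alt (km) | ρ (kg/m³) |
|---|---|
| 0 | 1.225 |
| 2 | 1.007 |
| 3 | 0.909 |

At 2 km, from the table: ρ = 1.007 kg/m³.
D = ½ρv²S·CD = ½ × 1.007 × 38.9² × 17.9 × 0.0751 = 1020 N

D = 1020 N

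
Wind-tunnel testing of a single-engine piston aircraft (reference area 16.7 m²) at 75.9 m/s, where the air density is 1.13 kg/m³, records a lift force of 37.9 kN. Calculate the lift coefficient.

From L = ½ρv²S·CL, rearranging gives CL = 2L/(ρv²S).
CL = 2 × 37900 / (1.13 × 75.9² × 16.7) = 0.697

CL = 0.697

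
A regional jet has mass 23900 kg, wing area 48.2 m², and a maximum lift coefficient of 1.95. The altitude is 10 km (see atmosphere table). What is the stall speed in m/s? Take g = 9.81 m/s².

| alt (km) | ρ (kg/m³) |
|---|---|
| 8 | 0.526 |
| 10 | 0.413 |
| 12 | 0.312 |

V_stall = 110 m/s

At 10 km, from the table: ρ = 0.413 kg/m³.
Stall occurs when L = W at CL,max. W = mg = 23900 × 9.81 = 2.345×10^5 N.
V_stall = √(2W/(ρ·S·CL,max)) = √(2 × 2.345×10^5 / (0.413 × 48.2 × 1.95))
V_stall = √12080 = 110 m/s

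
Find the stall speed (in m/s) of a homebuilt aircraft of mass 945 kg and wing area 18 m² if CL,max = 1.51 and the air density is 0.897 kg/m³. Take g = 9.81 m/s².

V_stall = 27.6 m/s

Stall occurs when L = W at CL,max. W = mg = 945 × 9.81 = 9270 N.
From L = ½ρV²S·CL,max = W: V_stall = √(2W/(ρSCL,max)) = √(2·9270/(0.897·18·1.51))
V_stall = √760.5 = 27.6 m/s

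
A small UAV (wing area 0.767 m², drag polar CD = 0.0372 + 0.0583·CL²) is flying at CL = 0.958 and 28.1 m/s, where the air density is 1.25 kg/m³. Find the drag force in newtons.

CD = 0.0372 + 0.0583 × 0.958² = 0.09071
D = ½ρv²S·CD = ½ × 1.25 × 28.1² × 0.767 × 0.09071 = 34.3 N

D = 34.3 N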